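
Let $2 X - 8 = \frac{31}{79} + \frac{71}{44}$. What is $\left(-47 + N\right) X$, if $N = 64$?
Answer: $\frac{591277}{6952} \approx 85.051$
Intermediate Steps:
$X = \frac{34781}{6952}$ ($X = 4 + \frac{\frac{31}{79} + \frac{71}{44}}{2} = 4 + \frac{1}{2} \cdot \frac{6973}{3476} = 4 + \frac{6973}{6952} = \frac{34781}{6952} \approx 5.003$)
$\left(-47 + N\right) X = \left(-47 + 64\right) \frac{34781}{6952} = 17 \cdot \frac{34781}{6952} = \frac{591277}{6952}$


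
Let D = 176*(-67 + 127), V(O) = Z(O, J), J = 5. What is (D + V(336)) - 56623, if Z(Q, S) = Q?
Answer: -45727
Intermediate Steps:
V(O) = O
D = 10560 (D = 176*60 = 10560)
(D + V(336)) - 56623 = (10560 + 336) - 56623 = 10896 - 56623 = -45727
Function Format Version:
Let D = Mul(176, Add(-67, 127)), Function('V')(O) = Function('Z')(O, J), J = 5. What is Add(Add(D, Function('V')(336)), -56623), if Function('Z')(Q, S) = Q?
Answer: -45727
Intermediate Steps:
Function('V')(O) = O
D = 10560 (D = Mul(176, 60) = 10560)
Add(Add(D, Function('V')(336)), -56623) = Add(Add(10560, 336), -56623) = Add(10896, -56623) = -45727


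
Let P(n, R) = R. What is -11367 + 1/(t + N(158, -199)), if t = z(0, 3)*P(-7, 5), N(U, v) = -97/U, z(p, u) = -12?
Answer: -108861917/9577 ≈ -11367.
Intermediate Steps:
t = -60 (t = -12*5 = -60)
-11367 + 1/(t + N(158, -199)) = -11367 + 1/(-60 - 97/158) = -11367 + 1/(-9577/158) = -11367 - 158/9577 = -108861917/9577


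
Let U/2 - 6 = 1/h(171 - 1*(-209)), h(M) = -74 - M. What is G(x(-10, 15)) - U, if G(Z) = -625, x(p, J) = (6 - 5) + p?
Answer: -144598/227 ≈ -637.00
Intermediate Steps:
x(p, J) = 1 + p
U = 2723/227 (U = 12 + 2/(-74 - (171 - 1*(-209))) = 12 + 2/(-74 - (171 + 209)) = 12 + 2/(-74 - 1*380) = 12 + 2/(-74 - 380) = 12 + 2/(-454) = 12 + 2*(-1/454) = 12 - 1/227 = 2723/227 ≈ 11.996)
G(x(-10, 15)) - U = -625 - 1*2723/227 = -625 - 2723/227 = -144598/227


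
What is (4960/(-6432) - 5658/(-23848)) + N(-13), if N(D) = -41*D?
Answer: 1276174301/2396724 ≈ 532.47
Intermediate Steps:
(4960/(-6432) - 5658/(-23848)) + N(-13) = (4960/(-6432) - 5658/(-23848)) - 41*(-13) = (4960*(-1/6432) - 5658*(-1/23848)) + 533 = (-155/201 + 2829/11924) + 533 = -1279591/2396724 + 533 = 1276174301/2396724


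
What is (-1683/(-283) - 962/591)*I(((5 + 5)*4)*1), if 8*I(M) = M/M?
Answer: 722407/1338024 ≈ 0.53991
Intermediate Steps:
I(M) = 1/8 (I(M) = (M/M)/8 = (1/8)*1 = 1/8)
(-1683/(-283) - 962/591)*I(((5 + 5)*4)*1) = (-1683/(-283) - 962/591)*(1/8) = (-1683*(-1/283) - 962*1/591)*(1/8) = (1683/283 - 962/591)*(1/8) = (722407/167253)*(1/8) = 722407/1338024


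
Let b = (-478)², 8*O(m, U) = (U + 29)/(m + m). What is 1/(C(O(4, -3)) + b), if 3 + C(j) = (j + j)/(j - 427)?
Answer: 13651/3118994105 ≈ 4.3767e-6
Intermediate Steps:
O(m, U) = (29 + U)/(16*m) (O(m, U) = ((U + 29)/(m + m))/8 = ((29 + U)/((2*m)))/8 = ((29 + U)*(1/(2*m)))/8 = ((29 + U)/(2*m))/8 = (29 + U)/(16*m))
b = 228484
C(j) = -3 + 2*j/(-427 + j) (C(j) = -3 + (j + j)/(j - 427) = -3 + (2*j)/(-427 + j) = -3 + 2*j/(-427 + j))
1/(C(O(4, -3)) + b) = 1/((1281 - (29 - 3)/(16*4))/(-427 + (1/16)*(29 - 3)/4) + 228484) = 1/((1281 - 26/(16*4))/(-427 + (1/16)*(¼)*26) + 228484) = 1/((1281 - 1*13/32)/(-427 + 13/32) + 228484) = 1/((1281 - 13/32)/(-13651/32) + 228484) = 1/(-32/13651*40979/32 + 228484) = 1/(-40979/13651 + 228484) = 1/(3118994105/13651) = 13651/3118994105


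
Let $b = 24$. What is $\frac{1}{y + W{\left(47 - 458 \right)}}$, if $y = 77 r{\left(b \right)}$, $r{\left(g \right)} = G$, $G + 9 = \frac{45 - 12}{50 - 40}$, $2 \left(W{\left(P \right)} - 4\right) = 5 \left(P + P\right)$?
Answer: $- \frac{10}{24899} \approx -0.00040162$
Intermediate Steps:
$W{\left(P \right)} = 4 + 5 P$ ($W{\left(P \right)} = 4 + \frac{5 \left(P + P\right)}{2} = 4 + \frac{5 \cdot 2 P}{2} = 4 + \frac{10 P}{2} = 4 + 5 P$)
$G = - \frac{57}{10}$ ($G = -9 + \frac{45 - 12}{50 - 40} = -9 + \frac{33}{10} = - \frac{57}{10} \approx -5.7$)
$r{\left(g \right)} = - \frac{57}{10}$
$y = - \frac{4389}{10}$ ($y = 77 \left(- \frac{57}{10}\right) = - \frac{4389}{10} \approx -438.9$)
$\frac{1}{y + W{\left(47 - 458 \right)}} = \frac{1}{- \frac{4389}{10} + \left(4 + 5 \left(47 - 458\right)\right)} = \frac{1}{- \frac{4389}{10} + \left(4 + 5 \left(-411\right)\right)} = \frac{1}{- \frac{4389}{10} + \left(4 - 2055\right)} = \frac{1}{- \frac{4389}{10} - 2051} = \frac{1}{- \frac{24899}{10}} = - \frac{10}{24899}$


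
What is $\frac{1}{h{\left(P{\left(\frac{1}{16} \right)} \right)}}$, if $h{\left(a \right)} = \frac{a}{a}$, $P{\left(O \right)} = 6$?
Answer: $1$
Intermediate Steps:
$h{\left(a \right)} = 1$
$\frac{1}{h{\left(P{\left(\frac{1}{16} \right)} \right)}} = 1^{-1} = 1$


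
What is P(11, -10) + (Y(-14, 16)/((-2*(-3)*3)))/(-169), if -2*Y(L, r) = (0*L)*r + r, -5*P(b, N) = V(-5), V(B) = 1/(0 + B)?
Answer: 1621/38025 ≈ 0.042630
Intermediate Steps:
V(B) = 1/B
P(b, N) = 1/25 (P(b, N) = -⅕/(-5) = -⅕*(-⅕) = 1/25)
Y(L, r) = -r/2 (Y(L, r) = -((0*L)*r + r)/2 = -(0*r + r)/2 = -(0 + r)/2 = -r/2)
P(11, -10) + (Y(-14, 16)/((-2*(-3)*3)))/(-169) = 1/25 + ((-½*16)/((-2*(-3)*3)))/(-169) = 1/25 - 8/(6*3)*(-1/169) = 1/25 - 8/18*(-1/169) = 1/25 - 8*1/18*(-1/169) = 1/25 - 4/9*(-1/169) = 1/25 + 4/1521 = 1621/38025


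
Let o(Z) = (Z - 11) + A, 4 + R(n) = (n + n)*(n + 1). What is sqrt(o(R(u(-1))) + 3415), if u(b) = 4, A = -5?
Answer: sqrt(3435) ≈ 58.609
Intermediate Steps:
R(n) = -4 + 2*n*(1 + n) (R(n) = -4 + (n + n)*(n + 1) = -4 + (2*n)*(1 + n) = -4 + 2*n*(1 + n))
o(Z) = -16 + Z (o(Z) = (Z - 11) - 5 = (-11 + Z) - 5 = -16 + Z)
sqrt(o(R(u(-1))) + 3415) = sqrt((-16 + (-4 + 2*4 + 2*4**2)) + 3415) = sqrt((-16 + (-4 + 8 + 2*16)) + 3415) = sqrt((-16 + (-4 + 8 + 32)) + 3415) = sqrt((-16 + 36) + 3415) = sqrt(20 + 3415) = sqrt(3435)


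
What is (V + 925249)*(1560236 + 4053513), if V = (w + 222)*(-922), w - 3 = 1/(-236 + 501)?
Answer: 1067823830012937/265 ≈ 4.0295e+12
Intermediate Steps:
w = 796/265 (w = 3 + 1/(-236 + 501) = 3 + 1/265 = 796/265 ≈ 3.0038)
V = -54975172/265 (V = (796/265 + 222)*(-922) = (59626/265)*(-922) = -54975172/265 ≈ -2.0745e+5)
(V + 925249)*(1560236 + 4053513) = (-54975172/265 + 925249)*(1560236 + 4053513) = (190215813/265)*5613749 = 1067823830012937/265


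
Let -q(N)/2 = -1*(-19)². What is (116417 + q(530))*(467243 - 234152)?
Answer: 27304046649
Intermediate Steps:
q(N) = 722 (q(N) = -(-2)*(-19)² = -(-2)*361 = -2*(-361) = 722)
(116417 + q(530))*(467243 - 234152) = (116417 + 722)*(467243 - 234152) = 117139*233091 = 27304046649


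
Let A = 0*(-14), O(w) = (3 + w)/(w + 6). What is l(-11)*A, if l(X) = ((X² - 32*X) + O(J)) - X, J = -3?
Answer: 0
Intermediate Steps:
O(w) = (3 + w)/(6 + w)
A = 0
l(X) = X² - 33*X (l(X) = ((X² - 32*X) + (3 - 3)/(6 - 3)) - X = ((X² - 32*X) + 0/3) - X = ((X² - 32*X) + (⅓)*0) - X = ((X² - 32*X) + 0) - X = (X² - 32*X) - X = X² - 33*X)
l(-11)*A = -11*(-33 - 11)*0 = -11*(-44)*0 = 484*0 = 0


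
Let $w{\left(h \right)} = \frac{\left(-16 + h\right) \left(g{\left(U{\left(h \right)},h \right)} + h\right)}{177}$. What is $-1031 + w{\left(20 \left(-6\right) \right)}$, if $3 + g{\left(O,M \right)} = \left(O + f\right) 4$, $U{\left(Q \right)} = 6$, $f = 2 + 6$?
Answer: $- \frac{173375}{177} \approx -979.52$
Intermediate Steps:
$f = 8$
$g{\left(O,M \right)} = 29 + 4 O$ ($g{\left(O,M \right)} = -3 + \left(O + 8\right) 4 = -3 + \left(8 + O\right) 4 = -3 + \left(32 + 4 O\right) = 29 + 4 O$)
$w{\left(h \right)} = \frac{\left(-16 + h\right) \left(53 + h\right)}{177}$ ($w{\left(h \right)} = \frac{\left(-16 + h\right) \left(\left(29 + 4 \cdot 6\right) + h\right)}{177} = \left(-16 + h\right) \left(\left(29 + 24\right) + h\right) \frac{1}{177} = \left(-16 + h\right) \left(53 + h\right) \frac{1}{177} = \frac{\left(-16 + h\right) \left(53 + h\right)}{177}$)
$-1031 + w{\left(20 \left(-6\right) \right)} = -1031 + \left(- \frac{848}{177} + \frac{\left(20 \left(-6\right)\right)^{2}}{177} + \frac{37 \cdot 20 \left(-6\right)}{177}\right) = -1031 + \left(- \frac{848}{177} + \frac{\left(-120\right)^{2}}{177} + \frac{37}{177} \left(-120\right)\right) = -1031 - - \frac{9112}{177} = -1031 + \frac{9112}{177} = - \frac{173375}{177}$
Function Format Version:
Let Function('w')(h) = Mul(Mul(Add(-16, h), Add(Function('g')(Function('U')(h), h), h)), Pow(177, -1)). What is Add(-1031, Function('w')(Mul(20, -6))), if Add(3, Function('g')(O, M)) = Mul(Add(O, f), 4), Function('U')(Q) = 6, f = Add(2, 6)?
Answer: Rational(-173375, 177) ≈ -979.52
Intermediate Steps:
f = 8
Function('g')(O, M) = Add(29, Mul(4, O)) (Function('g')(O, M) = Add(-3, Mul(Add(O, 8), 4)) = Add(-3, Mul(Add(8, O), 4)) = Add(-3, Add(32, Mul(4, O))) = Add(29, Mul(4, O)))
Function('w')(h) = Mul(Rational(1, 177), Add(-16, h), Add(53, h)) (Function('w')(h) = Mul(Mul(Add(-16, h), Add(Add(29, Mul(4, 6)), h)), Pow(177, -1)) = Mul(Mul(Add(-16, h), Add(Add(29, 24), h)), Rational(1, 177)) = Mul(Mul(Add(-16, h), Add(53, h)), Rational(1, 177)) = Mul(Rational(1, 177), Add(-16, h), Add(53, h)))
Add(-1031, Function('w')(Mul(20, -6))) = Add(-1031, Add(Rational(-848, 177), Mul(Rational(1, 177), Pow(Mul(20, -6), 2)), Mul(Rational(37, 177), Mul(20, -6)))) = Add(-1031, Add(Rational(-848, 177), Mul(Rational(1, 177), Pow(-120, 2)), Mul(Rational(37, 177), -120))) = Add(-1031, Add(Rational(-848, 177), Mul(Rational(1, 177), 14400), Rational(-1480, 59))) = Add(-1031, Add(Rational(-848, 177), Rational(4800, 59), Rational(-1480, 59))) = Add(-1031, Rational(9112, 177)) = Rational(-173375, 177)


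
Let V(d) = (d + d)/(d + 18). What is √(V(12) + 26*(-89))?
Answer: I*√57830/5 ≈ 48.096*I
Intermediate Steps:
V(d) = 2*d/(18 + d) (V(d) = (2*d)/(18 + d) = 2*d/(18 + d))
√(V(12) + 26*(-89)) = √(2*12/(18 + 12) + 26*(-89)) = √(2*12/30 - 2314) = √(2*12*(1/30) - 2314) = √(⅘ - 2314) = √(-11566/5) = I*√57830/5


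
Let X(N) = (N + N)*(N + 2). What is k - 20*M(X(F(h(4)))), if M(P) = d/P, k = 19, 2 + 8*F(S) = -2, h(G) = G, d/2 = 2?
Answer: 217/3 ≈ 72.333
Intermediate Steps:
d = 4 (d = 2*2 = 4)
F(S) = -1/2 (F(S) = -1/4 + (1/8)*(-2) = -1/4 - 1/4 = -1/2)
X(N) = 2*N*(2 + N) (X(N) = (2*N)*(2 + N) = 2*N*(2 + N))
M(P) = 4/P
k - 20*M(X(F(h(4)))) = 19 - 80/(2*(-1/2)*(2 - 1/2)) = 19 - 80/(2*(-1/2)*(3/2)) = 19 - 80/(-3/2) = 19 - 80*(-2)/3 = 19 - 20*(-8/3) = 19 + 160/3 = 217/3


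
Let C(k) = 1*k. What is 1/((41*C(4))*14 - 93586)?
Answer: -1/91290 ≈ -1.0954e-5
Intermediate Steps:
C(k) = k
1/((41*C(4))*14 - 93586) = 1/((41*4)*14 - 93586) = 1/(164*14 - 93586) = 1/(2296 - 93586) = 1/(-91290) = -1/91290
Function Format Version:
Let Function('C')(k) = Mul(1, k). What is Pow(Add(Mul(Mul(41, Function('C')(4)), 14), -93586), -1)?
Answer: Rational(-1, 91290) ≈ -1.0954e-5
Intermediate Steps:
Function('C')(k) = k
Pow(Add(Mul(Mul(41, Function('C')(4)), 14), -93586), -1) = Pow(Add(Mul(Mul(41, 4), 14), -93586), -1) = Pow(Add(Mul(164, 14), -93586), -1) = Pow(Add(2296, -93586), -1) = Pow(-91290, -1) = Rational(-1, 91290)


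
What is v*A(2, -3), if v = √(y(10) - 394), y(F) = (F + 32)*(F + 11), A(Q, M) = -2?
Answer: -4*√122 ≈ -44.181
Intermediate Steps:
y(F) = (11 + F)*(32 + F) (y(F) = (32 + F)*(11 + F) = (11 + F)*(32 + F))
v = 2*√122 (v = √((352 + 10² + 43*10) - 394) = √((352 + 100 + 430) - 394) = √(882 - 394) = √488 = 2*√122 ≈ 22.091)
v*A(2, -3) = (2*√122)*(-2) = -4*√122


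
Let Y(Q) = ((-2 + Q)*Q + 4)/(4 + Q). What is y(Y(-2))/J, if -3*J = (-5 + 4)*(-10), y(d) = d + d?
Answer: -18/5 ≈ -3.6000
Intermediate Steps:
Y(Q) = (4 + Q*(-2 + Q))/(4 + Q) (Y(Q) = (Q*(-2 + Q) + 4)/(4 + Q) = (4 + Q*(-2 + Q))/(4 + Q))
y(d) = 2*d
J = -10/3 (J = -(-5 + 4)*(-10)/3 = -(-1)*(-10)/3 = -⅓*10 = -10/3 ≈ -3.3333)
y(Y(-2))/J = (2*((4 + (-2)² - 2*(-2))/(4 - 2)))/(-10/3) = (2*((4 + 4 + 4)/2))*(-3/10) = (2*((½)*12))*(-3/10) = (2*6)*(-3/10) = 12*(-3/10) = -18/5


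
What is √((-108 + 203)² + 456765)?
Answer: √465790 ≈ 682.49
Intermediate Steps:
√((-108 + 203)² + 456765) = √(95² + 456765) = √(9025 + 456765) = √465790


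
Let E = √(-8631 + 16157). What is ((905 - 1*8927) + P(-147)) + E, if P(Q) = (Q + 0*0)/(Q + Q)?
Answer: -16043/2 + √7526 ≈ -7934.8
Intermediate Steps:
E = √7526 ≈ 86.753
P(Q) = ½ (P(Q) = (Q + 0)/((2*Q)) = Q*(1/(2*Q)) = ½)
((905 - 1*8927) + P(-147)) + E = ((905 - 1*8927) + ½) + √7526 = ((905 - 8927) + ½) + √7526 = (-8022 + ½) + √7526 = -16043/2 + √7526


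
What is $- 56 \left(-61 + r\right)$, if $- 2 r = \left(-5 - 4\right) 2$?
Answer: $2912$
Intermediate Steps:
$r = 9$ ($r = - \frac{\left(-5 - 4\right) 2}{2} = - \frac{\left(-9\right) 2}{2} = \left(- \frac{1}{2}\right) \left(-18\right) = 9$)
$- 56 \left(-61 + r\right) = - 56 \left(-61 + 9\right) = \left(-56\right) \left(-52\right) = 2912$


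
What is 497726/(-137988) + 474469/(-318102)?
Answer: -9324944351/1828927449 ≈ -5.0986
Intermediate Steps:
497726/(-137988) + 474469/(-318102) = 497726*(-1/137988) + 474469*(-1/318102) = -248863/68994 - 474469/318102 = -9324944351/1828927449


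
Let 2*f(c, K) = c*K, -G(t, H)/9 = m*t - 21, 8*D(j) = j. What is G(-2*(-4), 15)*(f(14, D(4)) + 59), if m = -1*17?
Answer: 176625/2 ≈ 88313.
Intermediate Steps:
D(j) = j/8
m = -17
G(t, H) = 189 + 153*t (G(t, H) = -9*(-17*t - 21) = -9*(-21 - 17*t) = 189 + 153*t)
f(c, K) = K*c/2 (f(c, K) = (c*K)/2 = (K*c)/2 = K*c/2)
G(-2*(-4), 15)*(f(14, D(4)) + 59) = (189 + 153*(-2*(-4)))*((½)*((⅛)*4)*14 + 59) = (189 + 153*8)*((½)*(½)*14 + 59) = (189 + 1224)*(7/2 + 59) = 1413*(125/2) = 176625/2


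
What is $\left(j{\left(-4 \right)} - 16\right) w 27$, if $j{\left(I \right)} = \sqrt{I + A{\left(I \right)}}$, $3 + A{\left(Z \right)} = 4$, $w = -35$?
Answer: $15120 - 945 i \sqrt{3} \approx 15120.0 - 1636.8 i$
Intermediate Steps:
$A{\left(Z \right)} = 1$ ($A{\left(Z \right)} = -3 + 4 = 1$)
$j{\left(I \right)} = \sqrt{1 + I}$ ($j{\left(I \right)} = \sqrt{I + 1} = \sqrt{1 + I}$)
$\left(j{\left(-4 \right)} - 16\right) w 27 = \left(\sqrt{1 - 4} - 16\right) \left(-35\right) 27 = \left(\sqrt{-3} - 16\right) \left(-35\right) 27 = \left(i \sqrt{3} - 16\right) \left(-35\right) 27 = \left(-16 + i \sqrt{3}\right) \left(-35\right) 27 = \left(560 - 35 i \sqrt{3}\right) 27 = 15120 - 945 i \sqrt{3}$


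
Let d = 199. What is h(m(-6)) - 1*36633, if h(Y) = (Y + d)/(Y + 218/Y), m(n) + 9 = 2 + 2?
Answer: -8902789/243 ≈ -36637.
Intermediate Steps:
m(n) = -5 (m(n) = -9 + (2 + 2) = -9 + 4 = -5)
h(Y) = (199 + Y)/(Y + 218/Y) (h(Y) = (Y + 199)/(Y + 218/Y) = (199 + Y)/(Y + 218/Y))
h(m(-6)) - 1*36633 = -5*(199 - 5)/(218 + (-5)**2) - 1*36633 = -5*194/(218 + 25) - 36633 = -5*194/243 - 36633 = -5*1/243*194 - 36633 = -970/243 - 36633 = -8902789/243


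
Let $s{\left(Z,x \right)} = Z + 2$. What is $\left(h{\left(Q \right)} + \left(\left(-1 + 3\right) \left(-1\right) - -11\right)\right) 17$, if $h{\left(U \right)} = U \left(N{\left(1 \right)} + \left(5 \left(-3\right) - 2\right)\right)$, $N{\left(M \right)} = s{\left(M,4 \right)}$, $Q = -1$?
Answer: $391$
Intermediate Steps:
$s{\left(Z,x \right)} = 2 + Z$
$N{\left(M \right)} = 2 + M$
$h{\left(U \right)} = - 14 U$ ($h{\left(U \right)} = U \left(\left(2 + 1\right) + \left(5 \left(-3\right) - 2\right)\right) = U \left(3 - 17\right) = U \left(-14\right) = - 14 U$)
$\left(h{\left(Q \right)} + \left(\left(-1 + 3\right) \left(-1\right) - -11\right)\right) 17 = \left(\left(-14\right) \left(-1\right) + \left(\left(-1 + 3\right) \left(-1\right) - -11\right)\right) 17 = \left(14 + \left(2 \left(-1\right) + 11\right)\right) 17 = \left(14 + \left(-2 + 11\right)\right) 17 = \left(14 + 9\right) 17 = 23 \cdot 17 = 391$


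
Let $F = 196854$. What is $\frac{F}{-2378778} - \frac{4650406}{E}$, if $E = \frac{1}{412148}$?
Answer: $- \frac{759883002218237553}{396463} \approx -1.9167 \cdot 10^{12}$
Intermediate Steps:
$E = \frac{1}{412148} \approx 2.4263 \cdot 10^{-6}$
$\frac{F}{-2378778} - \frac{4650406}{E} = \frac{196854}{-2378778} - 4650406 \frac{1}{\frac{1}{412148}} = 196854 \left(- \frac{1}{2378778}\right) - 1916655532088 = - \frac{32809}{396463} - 1916655532088 = - \frac{759883002218237553}{396463}$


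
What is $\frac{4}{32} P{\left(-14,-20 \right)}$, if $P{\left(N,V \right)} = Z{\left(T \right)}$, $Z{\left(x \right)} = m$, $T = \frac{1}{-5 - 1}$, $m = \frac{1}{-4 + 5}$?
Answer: $\frac{1}{8} \approx 0.125$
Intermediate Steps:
$m = 1$ ($m = 1^{-1} = 1$)
$T = - \frac{1}{6}$ ($T = \frac{1}{-6} = - \frac{1}{6} \approx -0.16667$)
$Z{\left(x \right)} = 1$
$P{\left(N,V \right)} = 1$
$\frac{4}{32} P{\left(-14,-20 \right)} = \frac{4}{32} \cdot 1 = 4 \cdot \frac{1}{32} \cdot 1 = \frac{1}{8} \cdot 1 = \frac{1}{8}$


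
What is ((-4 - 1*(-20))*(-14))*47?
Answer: -10528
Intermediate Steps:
((-4 - 1*(-20))*(-14))*47 = ((-4 + 20)*(-14))*47 = (16*(-14))*47 = -224*47 = -10528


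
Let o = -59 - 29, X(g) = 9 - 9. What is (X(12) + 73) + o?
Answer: -15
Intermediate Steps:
X(g) = 0
o = -88
(X(12) + 73) + o = (0 + 73) - 88 = 73 - 88 = -15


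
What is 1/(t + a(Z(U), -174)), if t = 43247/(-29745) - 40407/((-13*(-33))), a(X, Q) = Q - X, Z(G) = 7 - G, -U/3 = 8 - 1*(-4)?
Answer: -4253535/1329836821 ≈ -0.0031985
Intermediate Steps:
U = -36 (U = -3*(8 - 1*(-4)) = -3*(8 + 4) = -3*12 = -36)
t = -406819726/4253535 (t = 43247*(-1/29745) - 40407/429 = -43247/29745 - 40407*1/429 = -43247/29745 - 13469/143 = -406819726/4253535 ≈ -95.643)
1/(t + a(Z(U), -174)) = 1/(-406819726/4253535 + (-174 - (7 - 1*(-36)))) = 1/(-406819726/4253535 + (-174 - (7 + 36))) = 1/(-406819726/4253535 + (-174 - 1*43)) = 1/(-406819726/4253535 + (-174 - 43)) = 1/(-406819726/4253535 - 217) = 1/(-1329836821/4253535) = -4253535/1329836821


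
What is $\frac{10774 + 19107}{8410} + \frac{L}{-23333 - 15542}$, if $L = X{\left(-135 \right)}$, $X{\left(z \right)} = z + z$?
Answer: $\frac{46555783}{13077550} \approx 3.56$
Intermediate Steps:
$X{\left(z \right)} = 2 z$
$L = -270$ ($L = 2 \left(-135\right) = -270$)
$\frac{10774 + 19107}{8410} + \frac{L}{-23333 - 15542} = \frac{10774 + 19107}{8410} - \frac{270}{-23333 - 15542} = 29881 \cdot \frac{1}{8410} - \frac{270}{-38875} = \frac{29881}{8410} - - \frac{54}{7775} = \frac{29881}{8410} + \frac{54}{7775} = \frac{46555783}{13077550}$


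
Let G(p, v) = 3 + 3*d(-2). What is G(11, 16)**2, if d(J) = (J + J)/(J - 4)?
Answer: 25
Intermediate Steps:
d(J) = 2*J/(-4 + J) (d(J) = (2*J)/(-4 + J) = 2*J/(-4 + J))
G(p, v) = 5 (G(p, v) = 3 + 3*(2*(-2)/(-4 - 2)) = 3 + 3*(2*(-2)/(-6)) = 3 + 3*(2*(-2)*(-1/6)) = 3 + 3*(2/3) = 3 + 2 = 5)
G(11, 16)**2 = 5**2 = 25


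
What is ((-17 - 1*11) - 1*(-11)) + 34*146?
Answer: 4947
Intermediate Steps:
((-17 - 1*11) - 1*(-11)) + 34*146 = ((-17 - 11) + 11) + 4964 = (-28 + 11) + 4964 = -17 + 4964 = 4947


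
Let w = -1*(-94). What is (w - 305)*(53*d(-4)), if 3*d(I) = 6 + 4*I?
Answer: 111830/3 ≈ 37277.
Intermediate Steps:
d(I) = 2 + 4*I/3 (d(I) = (6 + 4*I)/3 = 2 + 4*I/3)
w = 94
(w - 305)*(53*d(-4)) = (94 - 305)*(53*(2 + (4/3)*(-4))) = -11183*(2 - 16/3) = -11183*(-10)/3 = -211*(-530/3) = 111830/3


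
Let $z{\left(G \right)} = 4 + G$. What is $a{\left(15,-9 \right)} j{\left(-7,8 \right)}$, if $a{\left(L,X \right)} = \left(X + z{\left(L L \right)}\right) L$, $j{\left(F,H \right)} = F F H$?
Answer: $1293600$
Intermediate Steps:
$j{\left(F,H \right)} = H F^{2}$ ($j{\left(F,H \right)} = F^{2} H = H F^{2}$)
$a{\left(L,X \right)} = L \left(4 + X + L^{2}\right)$ ($a{\left(L,X \right)} = \left(X + \left(4 + L L\right)\right) L = \left(X + \left(4 + L^{2}\right)\right) L = \left(4 + X + L^{2}\right) L = L \left(4 + X + L^{2}\right)$)
$a{\left(15,-9 \right)} j{\left(-7,8 \right)} = 15 \left(4 - 9 + 15^{2}\right) 8 \left(-7\right)^{2} = 15 \left(4 - 9 + 225\right) 8 \cdot 49 = 15 \cdot 220 \cdot 392 = 3300 \cdot 392 = 1293600$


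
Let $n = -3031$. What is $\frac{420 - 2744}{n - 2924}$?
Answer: $\frac{2324}{5955} \approx 0.39026$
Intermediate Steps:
$\frac{420 - 2744}{n - 2924} = \frac{420 - 2744}{-3031 - 2924} = - \frac{2324}{-5955} = \left(-2324\right) \left(- \frac{1}{5955}\right) = \frac{2324}{5955}$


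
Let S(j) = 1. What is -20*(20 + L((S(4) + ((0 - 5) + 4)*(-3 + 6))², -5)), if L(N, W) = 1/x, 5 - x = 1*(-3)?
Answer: -805/2 ≈ -402.50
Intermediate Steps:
x = 8 (x = 5 - (-3) = 5 - 1*(-3) = 5 + 3 = 8)
L(N, W) = ⅛ (L(N, W) = 1/8 = ⅛)
-20*(20 + L((S(4) + ((0 - 5) + 4)*(-3 + 6))², -5)) = -20*(20 + ⅛) = -20*161/8 = -805/2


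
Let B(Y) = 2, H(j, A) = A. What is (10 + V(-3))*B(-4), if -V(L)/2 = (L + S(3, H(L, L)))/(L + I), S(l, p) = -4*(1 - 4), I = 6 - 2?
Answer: -16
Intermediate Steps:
I = 4
S(l, p) = 12 (S(l, p) = -4*(-3) = 12)
V(L) = -2*(12 + L)/(4 + L) (V(L) = -2*(L + 12)/(L + 4) = -2*(12 + L)/(4 + L))
(10 + V(-3))*B(-4) = (10 + 2*(-12 - 1*(-3))/(4 - 3))*2 = (10 + 2*(-12 + 3)/1)*2 = (10 + 2*1*(-9))*2 = (10 - 18)*2 = -8*2 = -16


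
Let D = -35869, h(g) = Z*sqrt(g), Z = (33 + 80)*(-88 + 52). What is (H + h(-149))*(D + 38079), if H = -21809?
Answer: -48197890 - 8990280*I*sqrt(149) ≈ -4.8198e+7 - 1.0974e+8*I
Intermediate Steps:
Z = -4068 (Z = 113*(-36) = -4068)
h(g) = -4068*sqrt(g)
(H + h(-149))*(D + 38079) = (-21809 - 4068*I*sqrt(149))*(-35869 + 38079) = (-21809 - 4068*I*sqrt(149))*2210 = -48197890 - 8990280*I*sqrt(149)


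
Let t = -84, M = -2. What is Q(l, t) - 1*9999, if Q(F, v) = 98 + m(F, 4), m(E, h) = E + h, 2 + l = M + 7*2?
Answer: -9887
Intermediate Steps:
l = 10 (l = -2 + (-2 + 7*2) = -2 + (-2 + 14) = -2 + 12 = 10)
Q(F, v) = 102 + F (Q(F, v) = 98 + (F + 4) = 98 + (4 + F) = 102 + F)
Q(l, t) - 1*9999 = (102 + 10) - 1*9999 = 112 - 9999 = -9887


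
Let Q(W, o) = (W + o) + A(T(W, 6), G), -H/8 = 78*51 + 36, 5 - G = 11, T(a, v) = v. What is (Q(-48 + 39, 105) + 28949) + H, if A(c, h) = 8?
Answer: -3059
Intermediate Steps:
G = -6 (G = 5 - 1*11 = 5 - 11 = -6)
H = -32112 (H = -8*(78*51 + 36) = -8*(3978 + 36) = -8*4014 = -32112)
Q(W, o) = 8 + W + o (Q(W, o) = (W + o) + 8 = 8 + W + o)
(Q(-48 + 39, 105) + 28949) + H = ((8 + (-48 + 39) + 105) + 28949) - 32112 = ((8 - 9 + 105) + 28949) - 32112 = (104 + 28949) - 32112 = 29053 - 32112 = -3059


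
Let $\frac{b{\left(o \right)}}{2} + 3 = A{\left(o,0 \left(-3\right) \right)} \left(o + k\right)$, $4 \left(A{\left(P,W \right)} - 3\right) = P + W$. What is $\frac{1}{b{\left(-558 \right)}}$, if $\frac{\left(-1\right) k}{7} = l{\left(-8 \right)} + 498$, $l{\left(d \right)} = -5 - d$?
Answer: $\frac{1}{1109739} \approx 9.0111 \cdot 10^{-7}$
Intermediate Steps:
$A{\left(P,W \right)} = 3 + \frac{P}{4} + \frac{W}{4}$ ($A{\left(P,W \right)} = 3 + \frac{P + W}{4} = 3 + \left(\frac{P}{4} + \frac{W}{4}\right) = 3 + \frac{P}{4} + \frac{W}{4}$)
$k = -3507$ ($k = - 7 \left(\left(-5 - -8\right) + 498\right) = - 7 \left(\left(-5 + 8\right) + 498\right) = - 7 \left(3 + 498\right) = \left(-7\right) 501 = -3507$)
$b{\left(o \right)} = -6 + 2 \left(-3507 + o\right) \left(3 + \frac{o}{4}\right)$ ($b{\left(o \right)} = -6 + 2 \left(3 + \frac{o}{4} + \frac{0 \left(-3\right)}{4}\right) \left(o - 3507\right) = -6 + 2 \left(3 + \frac{o}{4} + \frac{1}{4} \cdot 0\right) \left(-3507 + o\right) = -6 + 2 \left(3 + \frac{o}{4} + 0\right) \left(-3507 + o\right) = -6 + 2 \left(3 + \frac{o}{4}\right) \left(-3507 + o\right) = -6 + 2 \left(-3507 + o\right) \left(3 + \frac{o}{4}\right)$)
$\frac{1}{b{\left(-558 \right)}} = \frac{1}{-21048 + \frac{\left(-558\right)^{2}}{2} - -975105} = \frac{1}{-21048 + \frac{1}{2} \cdot 311364 + 975105} = \frac{1}{-21048 + 155682 + 975105} = \frac{1}{1109739}$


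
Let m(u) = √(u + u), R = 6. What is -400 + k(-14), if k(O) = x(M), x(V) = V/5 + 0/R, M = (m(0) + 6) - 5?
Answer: -1999/5 ≈ -399.80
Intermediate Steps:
m(u) = √2*√u (m(u) = √(2*u) = √2*√u)
M = 1 (M = (√2*√0 + 6) - 5 = (√2*0 + 6) - 5 = (0 + 6) - 5 = 6 - 5 = 1)
x(V) = V/5 (x(V) = V/5 + 0/6 = V*(⅕) + 0*(⅙) = V/5 + 0 = V/5)
k(O) = ⅕ (k(O) = (⅕)*1 = ⅕)
-400 + k(-14) = -400 + ⅕ = -1999/5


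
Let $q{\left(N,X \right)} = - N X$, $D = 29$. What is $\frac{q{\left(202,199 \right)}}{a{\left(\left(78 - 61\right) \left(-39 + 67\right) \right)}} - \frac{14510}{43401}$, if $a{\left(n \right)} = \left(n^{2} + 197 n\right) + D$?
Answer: $- \frac{6393303668}{13904682177} \approx -0.45979$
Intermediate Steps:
$q{\left(N,X \right)} = - N X$
$a{\left(n \right)} = 29 + n^{2} + 197 n$ ($a{\left(n \right)} = \left(n^{2} + 197 n\right) + 29 = 29 + n^{2} + 197 n$)
$\frac{q{\left(202,199 \right)}}{a{\left(\left(78 - 61\right) \left(-39 + 67\right) \right)}} - \frac{14510}{43401} = \frac{\left(-1\right) 202 \cdot 199}{29 + \left(\left(78 - 61\right) \left(-39 + 67\right)\right)^{2} + 197 \left(78 - 61\right) \left(-39 + 67\right)} - \frac{14510}{43401} = - \frac{40198}{29 + \left(17 \cdot 28\right)^{2} + 197 \cdot 17 \cdot 28} - \frac{14510}{43401} = - \frac{40198}{29 + 476^{2} + 197 \cdot 476} - \frac{14510}{43401} = - \frac{40198}{29 + 226576 + 93772} - \frac{14510}{43401} = - \frac{40198}{320377} - \frac{14510}{43401} = - \frac{6393303668}{13904682177}$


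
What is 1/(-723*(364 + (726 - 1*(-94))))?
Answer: -1/856032 ≈ -1.1682e-6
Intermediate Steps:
1/(-723*(364 + (726 - 1*(-94)))) = 1/(-723*(364 + (726 + 94))) = 1/(-723*(364 + 820)) = 1/(-723*1184) = 1/(-856032) = -1/856032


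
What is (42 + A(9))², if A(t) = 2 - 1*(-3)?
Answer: 2209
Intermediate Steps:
A(t) = 5 (A(t) = 2 + 3 = 5)
(42 + A(9))² = (42 + 5)² = 47² = 2209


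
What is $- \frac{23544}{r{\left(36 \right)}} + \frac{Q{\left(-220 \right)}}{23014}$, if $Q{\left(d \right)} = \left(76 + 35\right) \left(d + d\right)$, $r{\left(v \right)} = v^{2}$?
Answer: $- \frac{37859}{1866} \approx -20.289$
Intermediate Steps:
$Q{\left(d \right)} = 222 d$ ($Q{\left(d \right)} = 111 \cdot 2 d = 222 d$)
$- \frac{23544}{r{\left(36 \right)}} + \frac{Q{\left(-220 \right)}}{23014} = - \frac{23544}{36^{2}} + \frac{222 \left(-220\right)}{23014} = - \frac{23544}{1296} - \frac{660}{311} = \left(-23544\right) \frac{1}{1296} - \frac{660}{311} = - \frac{109}{6} - \frac{660}{311} = - \frac{37859}{1866}$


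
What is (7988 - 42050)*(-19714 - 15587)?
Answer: 1202422662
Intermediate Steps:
(7988 - 42050)*(-19714 - 15587) = -34062*(-35301) = 1202422662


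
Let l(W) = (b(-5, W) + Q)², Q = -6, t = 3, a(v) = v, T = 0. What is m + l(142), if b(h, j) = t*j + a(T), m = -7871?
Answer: 168529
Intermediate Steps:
b(h, j) = 3*j (b(h, j) = 3*j + 0 = 3*j)
l(W) = (-6 + 3*W)² (l(W) = (3*W - 6)² = (-6 + 3*W)²)
m + l(142) = -7871 + 9*(-2 + 142)² = -7871 + 9*140² = -7871 + 9*19600 = -7871 + 176400 = 168529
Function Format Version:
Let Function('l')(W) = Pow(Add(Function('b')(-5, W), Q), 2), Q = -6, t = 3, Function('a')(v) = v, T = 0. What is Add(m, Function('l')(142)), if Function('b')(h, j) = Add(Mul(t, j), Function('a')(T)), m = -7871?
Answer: 168529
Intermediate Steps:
Function('b')(h, j) = Mul(3, j) (Function('b')(h, j) = Add(Mul(3, j), 0) = Mul(3, j))
Function('l')(W) = Pow(Add(-6, Mul(3, W)), 2) (Function('l')(W) = Pow(Add(Mul(3, W), -6), 2) = Pow(Add(-6, Mul(3, W)), 2))
Add(m, Function('l')(142)) = Add(-7871, Mul(9, Pow(Add(-2, 142), 2))) = Add(-7871, Mul(9, Pow(140, 2))) = Add(-7871, Mul(9, 19600)) = Add(-7871, 176400) = 168529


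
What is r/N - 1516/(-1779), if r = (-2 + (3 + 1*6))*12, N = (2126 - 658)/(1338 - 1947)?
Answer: -22195259/652893 ≈ -33.995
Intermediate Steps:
N = -1468/609 (N = 1468/(-609) = 1468*(-1/609) = -1468/609 ≈ -2.4105)
r = 84 (r = (-2 + (3 + 6))*12 = (-2 + 9)*12 = 7*12 = 84)
r/N - 1516/(-1779) = 84/(-1468/609) - 1516/(-1779) = 84*(-609/1468) - 1516*(-1/1779) = -12789/367 + 1516/1779 = -22195259/652893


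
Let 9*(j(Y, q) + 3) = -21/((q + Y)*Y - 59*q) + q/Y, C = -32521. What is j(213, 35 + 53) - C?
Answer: 3672963911101/112951557 ≈ 32518.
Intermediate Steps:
j(Y, q) = -3 - 7/(3*(-59*q + Y*(Y + q))) + q/(9*Y) (j(Y, q) = -3 + (-21/((q + Y)*Y - 59*q) + q/Y)/9 = -3 + (-21/((Y + q)*Y - 59*q) + q/Y)/9 = -3 + (-21/(Y*(Y + q) - 59*q) + q/Y)/9 = -3 + (-21/(-59*q + Y*(Y + q)) + q/Y)/9 = -3 + (-7/(3*(-59*q + Y*(Y + q))) + q/(9*Y)) = -3 - 7/(3*(-59*q + Y*(Y + q))) + q/(9*Y))
j(213, 35 + 53) - C = (1/9)*(-59*(35 + 53)**2 - 27*213**3 - 21*213 + 213*(35 + 53)**2 - 26*(35 + 53)*213**2 + 1593*213*(35 + 53))/(213*(213**2 - 59*(35 + 53) + 213*(35 + 53))) - 1*(-32521) = (1/9)*(1/213)*(-59*88**2 - 27*9663597 - 4473 + 213*88**2 - 26*88*45369 + 1593*213*88)/(45369 - 59*88 + 213*88) + 32521 = (1/9)*(1/213)*(-59*7744 - 260917119 - 4473 + 213*7744 - 103804272 + 29859192)/(45369 - 5192 + 18744) + 32521 = (1/9)*(1/213)*(-456896 - 260917119 - 4473 + 1649472 - 103804272 + 29859192)/58921 + 32521 = (1/9)*(1/213)*(1/58921)*(-333674096) + 32521 = -333674096/112951557 + 32521 = 3672963911101/112951557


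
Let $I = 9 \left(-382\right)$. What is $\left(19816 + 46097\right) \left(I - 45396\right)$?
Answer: $-3218795442$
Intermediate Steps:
$I = -3438$
$\left(19816 + 46097\right) \left(I - 45396\right) = \left(19816 + 46097\right) \left(-3438 - 45396\right) = 65913 \left(-48834\right) = -3218795442$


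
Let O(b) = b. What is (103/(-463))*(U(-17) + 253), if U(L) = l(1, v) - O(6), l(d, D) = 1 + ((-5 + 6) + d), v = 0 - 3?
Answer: -25750/463 ≈ -55.616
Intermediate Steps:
v = -3
l(d, D) = 2 + d (l(d, D) = 1 + (1 + d) = 2 + d)
U(L) = -3 (U(L) = (2 + 1) - 1*6 = 3 - 6 = -3)
(103/(-463))*(U(-17) + 253) = (103/(-463))*(-3 + 253) = (103*(-1/463))*250 = -103/463*250 = -25750/463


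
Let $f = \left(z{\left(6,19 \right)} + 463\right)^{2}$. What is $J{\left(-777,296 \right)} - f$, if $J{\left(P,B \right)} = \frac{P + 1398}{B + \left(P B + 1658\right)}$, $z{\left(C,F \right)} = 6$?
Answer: $- \frac{50159467139}{228038} \approx -2.1996 \cdot 10^{5}$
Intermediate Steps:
$J{\left(P,B \right)} = \frac{1398 + P}{1658 + B + B P}$ ($J{\left(P,B \right)} = \frac{1398 + P}{B + \left(B P + 1658\right)} = \frac{1398 + P}{B + \left(1658 + B P\right)} = \frac{1398 + P}{1658 + B + B P}$)
$f = 219961$ ($f = \left(6 + 463\right)^{2} = 469^{2} = 219961$)
$J{\left(-777,296 \right)} - f = \frac{1398 - 777}{1658 + 296 + 296 \left(-777\right)} - 219961 = \frac{1}{1658 + 296 - 229992} \cdot 621 - 219961 = \frac{1}{-228038} \cdot 621 - 219961 = \left(- \frac{1}{228038}\right) 621 - 219961 = - \frac{621}{228038} - 219961 = - \frac{50159467139}{228038}$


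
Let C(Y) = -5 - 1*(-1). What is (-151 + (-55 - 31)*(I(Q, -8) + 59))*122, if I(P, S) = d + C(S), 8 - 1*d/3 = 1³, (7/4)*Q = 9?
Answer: -815814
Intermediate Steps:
Q = 36/7 (Q = (4/7)*9 = 36/7 ≈ 5.1429)
C(Y) = -4 (C(Y) = -5 + 1 = -4)
d = 21 (d = 24 - 3*1³ = 24 - 3*1 = 24 - 3 = 21)
I(P, S) = 17 (I(P, S) = 21 - 4 = 17)
(-151 + (-55 - 31)*(I(Q, -8) + 59))*122 = (-151 + (-55 - 31)*(17 + 59))*122 = (-151 - 86*76)*122 = (-151 - 6536)*122 = -6687*122 = -815814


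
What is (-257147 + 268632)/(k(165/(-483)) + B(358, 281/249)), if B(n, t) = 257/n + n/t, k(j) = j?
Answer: 186014252830/5144060643 ≈ 36.161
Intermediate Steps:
(-257147 + 268632)/(k(165/(-483)) + B(358, 281/249)) = (-257147 + 268632)/(165/(-483) + (257/358 + 358/((281/249)))) = 11485/(165*(-1/483) + (257*(1/358) + 358/((281*(1/249))))) = 11485/(-55/161 + (257/358 + 358/(281/249))) = 11485/(-55/161 + (257/358 + 358*(249/281))) = 11485/(-55/161 + (257/358 + 89142/281)) = 11485/(-55/161 + 31985053/100598) = 11485/(5144060643/16196278) = 11485*(16196278/5144060643) = 186014252830/5144060643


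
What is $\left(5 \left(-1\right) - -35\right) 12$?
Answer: $360$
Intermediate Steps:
$\left(5 \left(-1\right) - -35\right) 12 = \left(-5 + 35\right) 12 = 30 \cdot 12 = 360$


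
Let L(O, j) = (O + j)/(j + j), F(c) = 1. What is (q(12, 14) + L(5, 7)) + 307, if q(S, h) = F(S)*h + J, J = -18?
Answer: 2127/7 ≈ 303.86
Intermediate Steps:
q(S, h) = -18 + h (q(S, h) = 1*h - 18 = h - 18 = -18 + h)
L(O, j) = (O + j)/(2*j) (L(O, j) = (O + j)/((2*j)) = (O + j)*(1/(2*j)) = (O + j)/(2*j))
(q(12, 14) + L(5, 7)) + 307 = ((-18 + 14) + (½)*(5 + 7)/7) + 307 = (-4 + (½)*(⅐)*12) + 307 = (-4 + 6/7) + 307 = -22/7 + 307 = 2127/7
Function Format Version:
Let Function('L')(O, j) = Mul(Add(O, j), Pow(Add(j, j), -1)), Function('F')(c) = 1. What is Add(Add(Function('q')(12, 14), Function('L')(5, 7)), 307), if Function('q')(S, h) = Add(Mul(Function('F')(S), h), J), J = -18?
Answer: Rational(2127, 7) ≈ 303.86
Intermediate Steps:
Function('q')(S, h) = Add(-18, h) (Function('q')(S, h) = Add(Mul(1, h), -18) = Add(h, -18) = Add(-18, h))
Function('L')(O, j) = Mul(Rational(1, 2), Pow(j, -1), Add(O, j)) (Function('L')(O, j) = Mul(Add(O, j), Pow(Mul(2, j), -1)) = Mul(Add(O, j), Mul(Rational(1, 2), Pow(j, -1))) = Mul(Rational(1, 2), Pow(j, -1), Add(O, j)))
Add(Add(Function('q')(12, 14), Function('L')(5, 7)), 307) = Add(Add(Add(-18, 14), Mul(Rational(1, 2), Pow(7, -1), Add(5, 7))), 307) = Add(Add(-4, Mul(Rational(1, 2), Rational(1, 7), 12)), 307) = Add(Add(-4, Rational(6, 7)), 307) = Add(Rational(-22, 7), 307) = Rational(2127, 7)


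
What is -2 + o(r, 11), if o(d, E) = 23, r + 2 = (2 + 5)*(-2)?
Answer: 21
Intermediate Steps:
r = -16 (r = -2 + (2 + 5)*(-2) = -2 + 7*(-2) = -2 - 14 = -16)
-2 + o(r, 11) = -2 + 23 = 21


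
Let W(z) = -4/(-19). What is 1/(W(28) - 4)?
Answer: -19/72 ≈ -0.26389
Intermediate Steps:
W(z) = 4/19 (W(z) = -4*(-1/19) = 4/19)
1/(W(28) - 4) = 1/(4/19 - 4) = 1/(-72/19) = -19/72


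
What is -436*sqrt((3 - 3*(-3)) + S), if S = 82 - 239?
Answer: -436*I*sqrt(145) ≈ -5250.1*I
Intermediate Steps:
S = -157
-436*sqrt((3 - 3*(-3)) + S) = -436*sqrt((3 - 3*(-3)) - 157) = -436*sqrt((3 + 9) - 157) = -436*sqrt(12 - 157) = -436*I*sqrt(145)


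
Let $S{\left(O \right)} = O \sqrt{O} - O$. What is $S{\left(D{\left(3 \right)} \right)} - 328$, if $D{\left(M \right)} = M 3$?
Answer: $-310$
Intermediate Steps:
$D{\left(M \right)} = 3 M$
$S{\left(O \right)} = O^{\frac{3}{2}} - O$
$S{\left(D{\left(3 \right)} \right)} - 328 = \left(\left(3 \cdot 3\right)^{\frac{3}{2}} - 3 \cdot 3\right) - 328 = \left(9^{\frac{3}{2}} - 9\right) - 328 = \left(27 - 9\right) - 328 = 18 - 328 = -310$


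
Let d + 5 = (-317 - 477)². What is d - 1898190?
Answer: -1267759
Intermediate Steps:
d = 630431 (d = -5 + (-317 - 477)² = -5 + (-794)² = -5 + 630436 = 630431)
d - 1898190 = 630431 - 1898190 = -1267759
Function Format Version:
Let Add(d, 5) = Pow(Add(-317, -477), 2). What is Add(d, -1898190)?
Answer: -1267759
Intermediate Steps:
d = 630431 (d = Add(-5, Pow(Add(-317, -477), 2)) = Add(-5, Pow(-794, 2)) = Add(-5, 630436) = 630431)
Add(d, -1898190) = Add(630431, -1898190) = -1267759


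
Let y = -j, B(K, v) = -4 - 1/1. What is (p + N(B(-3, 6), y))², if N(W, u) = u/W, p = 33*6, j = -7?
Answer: 966289/25 ≈ 38652.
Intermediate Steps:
B(K, v) = -5 (B(K, v) = -4 - 1*1 = -4 - 1 = -5)
y = 7 (y = -1*(-7) = 7)
p = 198
(p + N(B(-3, 6), y))² = (198 + 7/(-5))² = (198 + 7*(-⅕))² = (198 - 7/5)² = (983/5)² = 966289/25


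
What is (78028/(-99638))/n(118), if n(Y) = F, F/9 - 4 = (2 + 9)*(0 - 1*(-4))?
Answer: -19507/10760904 ≈ -0.0018128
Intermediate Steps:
F = 432 (F = 36 + 9*((2 + 9)*(0 - 1*(-4))) = 36 + 9*(11*(0 + 4)) = 36 + 9*(11*4) = 36 + 9*44 = 36 + 396 = 432)
n(Y) = 432
(78028/(-99638))/n(118) = (78028/(-99638))/432 = (78028*(-1/99638))*(1/432) = -39014/49819*1/432 = -19507/10760904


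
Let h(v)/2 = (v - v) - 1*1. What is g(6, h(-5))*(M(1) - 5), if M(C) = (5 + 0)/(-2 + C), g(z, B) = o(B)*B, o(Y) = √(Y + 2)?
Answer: 0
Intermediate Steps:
o(Y) = √(2 + Y)
h(v) = -2 (h(v) = 2*((v - v) - 1*1) = 2*(0 - 1) = 2*(-1) = -2)
g(z, B) = B*√(2 + B) (g(z, B) = √(2 + B)*B = B*√(2 + B))
M(C) = 5/(-2 + C)
g(6, h(-5))*(M(1) - 5) = (-2*√(2 - 2))*(5/(-2 + 1) - 5) = (-2*√0)*(5/(-1) - 5) = (-2*0)*(5*(-1) - 5) = 0*(-5 - 5) = 0*(-10) = 0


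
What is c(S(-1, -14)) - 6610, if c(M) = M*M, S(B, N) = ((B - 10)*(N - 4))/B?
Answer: 32594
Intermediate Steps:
S(B, N) = (-10 + B)*(-4 + N)/B (S(B, N) = ((-10 + B)*(-4 + N))/B = (-10 + B)*(-4 + N)/B)
c(M) = M**2
c(S(-1, -14)) - 6610 = ((40 - 10*(-14) - (-4 - 14))/(-1))**2 - 6610 = (-(40 + 140 - 1*(-18)))**2 - 6610 = (-(40 + 140 + 18))**2 - 6610 = (-1*198)**2 - 6610 = (-198)**2 - 6610 = 39204 - 6610 = 32594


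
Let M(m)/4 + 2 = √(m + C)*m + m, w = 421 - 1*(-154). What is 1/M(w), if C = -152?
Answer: -191/186034728 + 575*√47/186034728 ≈ 2.0163e-5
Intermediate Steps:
w = 575 (w = 421 + 154 = 575)
M(m) = -8 + 4*m + 4*m*√(-152 + m) (M(m) = -8 + 4*(√(m - 152)*m + m) = -8 + 4*(√(-152 + m)*m + m) = -8 + 4*(m*√(-152 + m) + m) = -8 + 4*(m + m*√(-152 + m)) = -8 + (4*m + 4*m*√(-152 + m)) = -8 + 4*m + 4*m*√(-152 + m))
1/M(w) = 1/(-8 + 4*575 + 4*575*√(-152 + 575)) = 1/(-8 + 2300 + 4*575*√423) = 1/(-8 + 2300 + 4*575*(3*√47)) = 1/(-8 + 2300 + 6900*√47) = 1/(2292 + 6900*√47)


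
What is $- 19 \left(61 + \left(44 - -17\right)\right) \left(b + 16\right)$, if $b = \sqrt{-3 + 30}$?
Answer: $-37088 - 6954 \sqrt{3} \approx -49133.0$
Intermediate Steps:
$b = 3 \sqrt{3}$ ($b = \sqrt{27} = 3 \sqrt{3} \approx 5.1962$)
$- 19 \left(61 + \left(44 - -17\right)\right) \left(b + 16\right) = - 19 \left(61 + \left(44 - -17\right)\right) \left(3 \sqrt{3} + 16\right) = - 19 \left(61 + \left(44 + 17\right)\right) \left(16 + 3 \sqrt{3}\right) = - 19 \left(61 + 61\right) \left(16 + 3 \sqrt{3}\right) = - 19 \cdot 122 \left(16 + 3 \sqrt{3}\right) = - 19 \left(1952 + 366 \sqrt{3}\right) = -37088 - 6954 \sqrt{3}$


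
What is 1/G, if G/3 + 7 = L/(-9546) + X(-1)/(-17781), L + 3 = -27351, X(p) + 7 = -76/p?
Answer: -9429857/117073197 ≈ -0.080547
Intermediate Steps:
X(p) = -7 - 76/p
L = -27354 (L = -3 - 27351 = -27354)
G = -117073197/9429857 (G = -21 + 3*(-27354/(-9546) + (-7 - 76/(-1))/(-17781)) = -21 + 3*(-27354*(-1/9546) + (-7 - 76*(-1))*(-1/17781)) = -21 + 3*(4559/1591 + (-7 + 76)*(-1/17781)) = -21 + 3*(4559/1591 + 69*(-1/17781)) = -21 + 3*(4559/1591 - 23/5927) = -21 + 3*(26984600/9429857) = -21 + 80953800/9429857 = -117073197/9429857 ≈ -12.415)
1/G = 1/(-117073197/9429857) = -9429857/117073197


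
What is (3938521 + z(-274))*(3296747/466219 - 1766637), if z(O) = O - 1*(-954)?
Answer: -3244469483184073956/466219 ≈ -6.9591e+12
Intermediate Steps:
z(O) = 954 + O (z(O) = O + 954 = 954 + O)
(3938521 + z(-274))*(3296747/466219 - 1766637) = (3938521 + (954 - 274))*(3296747/466219 - 1766637) = (3938521 + 680)*(3296747*(1/466219) - 1766637) = 3939201*(3296747/466219 - 1766637) = 3939201*(-823636438756/466219) = -3244469483184073956/466219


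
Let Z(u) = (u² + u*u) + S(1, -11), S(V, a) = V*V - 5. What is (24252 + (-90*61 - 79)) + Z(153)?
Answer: 65497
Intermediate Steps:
S(V, a) = -5 + V² (S(V, a) = V² - 5 = -5 + V²)
Z(u) = -4 + 2*u² (Z(u) = (u² + u*u) + (-5 + 1²) = (u² + u²) + (-5 + 1) = 2*u² - 4 = -4 + 2*u²)
(24252 + (-90*61 - 79)) + Z(153) = (24252 + (-90*61 - 79)) + (-4 + 2*153²) = (24252 + (-5490 - 79)) + (-4 + 2*23409) = (24252 - 5569) + (-4 + 46818) = 18683 + 46814 = 65497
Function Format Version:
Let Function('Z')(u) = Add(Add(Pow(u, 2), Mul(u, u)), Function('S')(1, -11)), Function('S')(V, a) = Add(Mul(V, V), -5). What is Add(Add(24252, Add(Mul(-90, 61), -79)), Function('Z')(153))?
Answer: 65497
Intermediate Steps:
Function('S')(V, a) = Add(-5, Pow(V, 2)) (Function('S')(V, a) = Add(Pow(V, 2), -5) = Add(-5, Pow(V, 2)))
Function('Z')(u) = Add(-4, Mul(2, Pow(u, 2))) (Function('Z')(u) = Add(Add(Pow(u, 2), Mul(u, u)), Add(-5, Pow(1, 2))) = Add(Add(Pow(u, 2), Pow(u, 2)), Add(-5, 1)) = Add(Mul(2, Pow(u, 2)), -4) = Add(-4, Mul(2, Pow(u, 2))))
Add(Add(24252, Add(Mul(-90, 61), -79)), Function('Z')(153)) = Add(Add(24252, Add(Mul(-90, 61), -79)), Add(-4, Mul(2, Pow(153, 2)))) = Add(Add(24252, Add(-5490, -79)), Add(-4, Mul(2, 23409))) = Add(Add(24252, -5569), Add(-4, 46818)) = Add(18683, 46814) = 65497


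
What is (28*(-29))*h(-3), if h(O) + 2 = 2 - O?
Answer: -2436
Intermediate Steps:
h(O) = -O (h(O) = -2 + (2 - O) = -O)
(28*(-29))*h(-3) = (28*(-29))*(-1*(-3)) = -812*3 = -2436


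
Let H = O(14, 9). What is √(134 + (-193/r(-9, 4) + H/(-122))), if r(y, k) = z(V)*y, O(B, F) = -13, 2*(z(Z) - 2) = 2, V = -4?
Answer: √170297238/1098 ≈ 11.885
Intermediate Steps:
z(Z) = 3 (z(Z) = 2 + (½)*2 = 2 + 1 = 3)
r(y, k) = 3*y
H = -13
√(134 + (-193/r(-9, 4) + H/(-122))) = √(134 + (-193/(3*(-9)) - 13/(-122))) = √(134 + (-193/(-27) - 13*(-1/122))) = √(134 + (-193*(-1/27) + 13/122)) = √(134 + (193/27 + 13/122)) = √(134 + 23897/3294) = √(465293/3294) = √170297238/1098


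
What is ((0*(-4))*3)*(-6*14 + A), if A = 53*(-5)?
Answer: 0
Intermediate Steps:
A = -265
((0*(-4))*3)*(-6*14 + A) = ((0*(-4))*3)*(-6*14 - 265) = (0*3)*(-84 - 265) = 0*(-349) = 0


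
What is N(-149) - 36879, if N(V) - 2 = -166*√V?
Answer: -36877 - 166*I*√149 ≈ -36877.0 - 2026.3*I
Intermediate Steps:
N(V) = 2 - 166*√V
N(-149) - 36879 = (2 - 166*I*√149) - 36879 = -36877 - 166*I*√149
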